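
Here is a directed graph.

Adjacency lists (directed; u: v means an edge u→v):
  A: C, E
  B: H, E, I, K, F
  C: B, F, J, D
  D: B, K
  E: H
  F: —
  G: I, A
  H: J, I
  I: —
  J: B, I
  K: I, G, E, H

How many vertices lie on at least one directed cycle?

A vertex is on a directed cycle iff it belongs to a strongly connected component of size ≥ 2 (or has a self-loop).
The vertices on cycles are {A, B, C, D, E, G, H, J, K} — 9 in total.

9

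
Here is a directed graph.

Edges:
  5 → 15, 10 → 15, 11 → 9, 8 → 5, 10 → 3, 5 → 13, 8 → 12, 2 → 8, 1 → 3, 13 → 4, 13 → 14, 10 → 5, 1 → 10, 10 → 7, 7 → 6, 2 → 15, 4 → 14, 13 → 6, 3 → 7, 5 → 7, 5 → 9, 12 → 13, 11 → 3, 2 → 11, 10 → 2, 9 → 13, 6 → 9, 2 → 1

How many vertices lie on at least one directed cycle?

A vertex is on a directed cycle iff it belongs to a strongly connected component of size ≥ 2 (or has a self-loop).
The vertices on cycles are {1, 2, 6, 9, 10, 13} — 6 in total.

6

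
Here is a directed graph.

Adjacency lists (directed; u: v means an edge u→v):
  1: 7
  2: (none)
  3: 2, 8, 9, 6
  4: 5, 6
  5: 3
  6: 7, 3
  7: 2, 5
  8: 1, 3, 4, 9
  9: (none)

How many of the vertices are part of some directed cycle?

A vertex is on a directed cycle iff it belongs to a strongly connected component of size ≥ 2 (or has a self-loop).
The vertices on cycles are {1, 3, 4, 5, 6, 7, 8} — 7 in total.

7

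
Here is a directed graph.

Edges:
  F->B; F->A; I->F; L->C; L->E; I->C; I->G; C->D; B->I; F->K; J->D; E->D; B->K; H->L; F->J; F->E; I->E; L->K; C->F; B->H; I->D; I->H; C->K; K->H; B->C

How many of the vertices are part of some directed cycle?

7

A vertex is on a directed cycle iff it belongs to a strongly connected component of size ≥ 2 (or has a self-loop).
The vertices on cycles are {B, C, F, H, I, K, L} — 7 in total.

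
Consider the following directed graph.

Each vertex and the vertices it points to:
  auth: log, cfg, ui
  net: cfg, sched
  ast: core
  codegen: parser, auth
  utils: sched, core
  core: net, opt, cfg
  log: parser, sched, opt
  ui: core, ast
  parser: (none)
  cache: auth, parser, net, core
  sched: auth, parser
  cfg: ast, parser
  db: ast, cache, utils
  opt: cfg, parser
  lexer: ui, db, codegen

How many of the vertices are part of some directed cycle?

A vertex is on a directed cycle iff it belongs to a strongly connected component of size ≥ 2 (or has a self-loop).
The vertices on cycles are {ui, ast, cfg, log, net, opt, auth, core, sched} — 9 in total.

9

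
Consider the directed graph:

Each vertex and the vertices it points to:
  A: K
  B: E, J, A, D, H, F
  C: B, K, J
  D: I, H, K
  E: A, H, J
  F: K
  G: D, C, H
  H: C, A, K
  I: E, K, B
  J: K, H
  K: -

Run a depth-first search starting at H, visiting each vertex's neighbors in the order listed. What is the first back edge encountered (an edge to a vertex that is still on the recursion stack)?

E->H

DFS from H (visiting each vertex's neighbors in the order listed); mark gray on enter, black on exit:
H gray
  C gray
    B gray
      E gray
        A gray
          K gray
          K black
        A black
        E→H: H is gray → back edge
First back edge: E → H.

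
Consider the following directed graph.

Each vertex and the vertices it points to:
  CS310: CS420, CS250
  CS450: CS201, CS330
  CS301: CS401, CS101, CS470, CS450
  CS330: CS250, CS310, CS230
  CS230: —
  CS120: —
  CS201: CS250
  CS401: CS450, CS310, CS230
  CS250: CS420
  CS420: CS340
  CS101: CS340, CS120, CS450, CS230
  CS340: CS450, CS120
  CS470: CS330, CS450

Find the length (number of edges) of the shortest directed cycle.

5

For each vertex v, BFS finds the shortest path from v back to v.
The shortest such closed walk is CS450 → CS201 → CS250 → CS420 → CS340 → CS450, length 5.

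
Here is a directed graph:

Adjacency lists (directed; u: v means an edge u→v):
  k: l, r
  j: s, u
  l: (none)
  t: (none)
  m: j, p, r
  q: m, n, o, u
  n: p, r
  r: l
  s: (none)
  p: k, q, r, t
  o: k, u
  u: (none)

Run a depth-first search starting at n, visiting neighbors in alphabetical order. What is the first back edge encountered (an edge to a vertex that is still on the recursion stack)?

DFS from n (visiting neighbors in alphabetical order); mark gray on enter, black on exit:
n gray
  p gray
    k gray
      l gray
      l black
      r gray
        r→l: l black — skip
      r black
    k black
    q gray
      m gray
        j gray
          s gray
          s black
          u gray
          u black
        j black
        m→p: p is gray → back edge
First back edge: m → p.

m->p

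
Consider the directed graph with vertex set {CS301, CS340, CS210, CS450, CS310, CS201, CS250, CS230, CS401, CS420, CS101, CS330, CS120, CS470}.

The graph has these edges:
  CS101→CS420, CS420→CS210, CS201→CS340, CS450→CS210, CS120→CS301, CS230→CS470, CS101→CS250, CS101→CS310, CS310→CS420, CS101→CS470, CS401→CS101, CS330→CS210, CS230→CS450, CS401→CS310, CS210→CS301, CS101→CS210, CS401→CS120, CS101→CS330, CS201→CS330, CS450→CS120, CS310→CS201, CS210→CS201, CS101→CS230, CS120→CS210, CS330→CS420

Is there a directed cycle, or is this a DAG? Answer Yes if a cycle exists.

Yes

DFS with white/gray/black marking, starting from CS210:
CS210 gray
  CS301 gray
  CS301 black
  CS201 gray
    CS340 gray
    CS340 black
    CS330 gray
      CS330→CS210: CS210 is gray → back edge
Back edge found, so a cycle exists: CS210 → CS201 → CS330 → CS210.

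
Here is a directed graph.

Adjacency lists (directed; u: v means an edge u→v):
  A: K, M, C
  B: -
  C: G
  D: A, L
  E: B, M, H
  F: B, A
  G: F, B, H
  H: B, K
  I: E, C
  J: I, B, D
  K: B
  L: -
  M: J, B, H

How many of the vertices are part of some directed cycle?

9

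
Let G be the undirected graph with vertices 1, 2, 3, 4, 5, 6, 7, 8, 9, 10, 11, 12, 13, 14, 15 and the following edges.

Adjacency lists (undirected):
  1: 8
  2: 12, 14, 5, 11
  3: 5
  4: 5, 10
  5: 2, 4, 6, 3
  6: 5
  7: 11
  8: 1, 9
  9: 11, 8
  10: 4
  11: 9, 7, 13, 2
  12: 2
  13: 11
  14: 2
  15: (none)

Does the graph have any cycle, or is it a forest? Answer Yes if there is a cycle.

No

DFS, tracking each vertex's parent; an edge to a visited non-parent vertex closes a cycle.
Start from 2:
visit 2 (parent –)
  visit 12 (parent 2)
    12–2: parent, skip
  visit 14 (parent 2)
    14–2: parent, skip
  visit 5 (parent 2)
    5–2: parent, skip
    visit 4 (parent 5)
      4–5: parent, skip
      visit 10 (parent 4)
        10–4: parent, skip
    visit 6 (parent 5)
      6–5: parent, skip
    visit 3 (parent 5)
      3–5: parent, skip
  visit 11 (parent 2)
    visit 9 (parent 11)
      9–11: parent, skip
      visit 8 (parent 9)
        visit 1 (parent 8)
          1–8: parent, skip
        8–9: parent, skip
    visit 7 (parent 11)
      7–11: parent, skip
    visit 13 (parent 11)
      13–11: parent, skip
    11–2: parent, skip
visit 15 (parent –)
No non-parent visited neighbor found — the graph is a forest.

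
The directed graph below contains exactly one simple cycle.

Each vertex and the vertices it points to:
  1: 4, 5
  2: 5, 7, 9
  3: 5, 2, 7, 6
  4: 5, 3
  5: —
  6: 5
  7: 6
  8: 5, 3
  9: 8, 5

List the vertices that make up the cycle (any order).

2, 3, 8, 9

DFS with gray/black marking from 3:
3 gray
  5 gray
  5 black
  2 gray
    2→5: 5 black — skip
    7 gray
      6 gray
        6→5: 5 black — skip
      6 black
    7 black
    9 gray
      8 gray
        8→5: 5 black — skip
        8→3: 3 is gray → back edge
Back edge closes the cycle 3 → 2 → 9 → 8 → 3; its vertices are {2, 3, 8, 9}.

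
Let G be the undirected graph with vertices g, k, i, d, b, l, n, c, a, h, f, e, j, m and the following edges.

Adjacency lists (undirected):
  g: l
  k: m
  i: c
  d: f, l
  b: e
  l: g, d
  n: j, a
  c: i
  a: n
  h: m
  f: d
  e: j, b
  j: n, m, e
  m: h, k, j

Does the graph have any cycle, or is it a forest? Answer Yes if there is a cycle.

DFS, tracking each vertex's parent; an edge to a visited non-parent vertex closes a cycle.
Start from k:
visit k (parent –)
  visit m (parent k)
    visit h (parent m)
      h–m: parent, skip
    m–k: parent, skip
    visit j (parent m)
      visit n (parent j)
        n–j: parent, skip
        visit a (parent n)
          a–n: parent, skip
      j–m: parent, skip
      visit e (parent j)
        e–j: parent, skip
        visit b (parent e)
          b–e: parent, skip
visit g (parent –)
  visit l (parent g)
    l–g: parent, skip
    visit d (parent l)
      visit f (parent d)
        f–d: parent, skip
      d–l: parent, skip
visit i (parent –)
  visit c (parent i)
    c–i: parent, skip
No non-parent visited neighbor found — the graph is a forest.

No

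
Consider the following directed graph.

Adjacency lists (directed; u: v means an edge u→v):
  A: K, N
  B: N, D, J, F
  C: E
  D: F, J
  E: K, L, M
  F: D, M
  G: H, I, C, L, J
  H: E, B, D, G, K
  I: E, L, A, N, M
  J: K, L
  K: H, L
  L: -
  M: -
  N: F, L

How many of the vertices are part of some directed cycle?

12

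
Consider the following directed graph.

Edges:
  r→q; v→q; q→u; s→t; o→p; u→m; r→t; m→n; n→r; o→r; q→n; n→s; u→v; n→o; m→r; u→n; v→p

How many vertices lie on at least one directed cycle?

A vertex is on a directed cycle iff it belongs to a strongly connected component of size ≥ 2 (or has a self-loop).
The vertices on cycles are {m, n, o, q, r, u, v} — 7 in total.

7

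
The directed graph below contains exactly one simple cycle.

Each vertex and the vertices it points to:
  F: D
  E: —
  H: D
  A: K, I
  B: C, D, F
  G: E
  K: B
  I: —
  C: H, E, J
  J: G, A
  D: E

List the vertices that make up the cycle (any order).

A, B, C, J, K

DFS with gray/black marking from K:
K gray
  B gray
    C gray
      H gray
        D gray
          E gray
          E black
        D black
      H black
      C→E: E black — skip
      J gray
        G gray
          G→E: E black — skip
        G black
        A gray
          A→K: K is gray → back edge
Back edge closes the cycle K → B → C → J → A → K; its vertices are {A, B, C, J, K}.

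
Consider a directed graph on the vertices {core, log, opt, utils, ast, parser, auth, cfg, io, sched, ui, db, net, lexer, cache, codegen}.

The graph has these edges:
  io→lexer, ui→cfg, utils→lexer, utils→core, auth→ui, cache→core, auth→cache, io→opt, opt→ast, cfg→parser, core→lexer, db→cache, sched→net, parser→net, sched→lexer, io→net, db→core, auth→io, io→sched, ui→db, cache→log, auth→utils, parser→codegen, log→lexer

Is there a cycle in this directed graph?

DFS with white/gray/black marking, starting from io:
io gray
  sched gray
    net gray
    net black
    lexer gray
    lexer black
  sched black
  opt gray
    ast gray
    ast black
  opt black
  io→lexer: lexer black — skip
  io→net: net black — skip
io black
core gray
  core→lexer: lexer black — skip
core black
log gray
  log→lexer: lexer black — skip
log black
utils gray
  utils→lexer: lexer black — skip
  utils→core: core black — skip
utils black
parser gray
  codegen gray
  codegen black
  parser→net: net black — skip
parser black
auth gray
  cache gray
    cache→core: core black — skip
    cache→log: log black — skip
  cache black
  auth→io: io black — skip
  ui gray
    db gray
      db→cache: cache black — skip
      db→core: core black — skip
    db black
    cfg gray
      cfg→parser: parser black — skip
    cfg black
  ui black
  auth→utils: utils black — skip
auth black
Every edge goes to a white or black vertex — no back edge, so the graph is acyclic.

No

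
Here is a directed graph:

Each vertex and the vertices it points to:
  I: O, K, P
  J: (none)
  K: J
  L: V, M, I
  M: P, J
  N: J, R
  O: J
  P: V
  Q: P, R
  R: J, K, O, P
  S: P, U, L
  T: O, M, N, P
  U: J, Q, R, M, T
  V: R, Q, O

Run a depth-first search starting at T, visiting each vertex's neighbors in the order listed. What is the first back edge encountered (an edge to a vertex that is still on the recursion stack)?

DFS from T (visiting each vertex's neighbors in the order listed); mark gray on enter, black on exit:
T gray
  O gray
    J gray
    J black
  O black
  M gray
    P gray
      V gray
        R gray
          R→J: J black — skip
          K gray
            K→J: J black — skip
          K black
          R→O: O black — skip
          R→P: P is gray → back edge
First back edge: R → P.

R->P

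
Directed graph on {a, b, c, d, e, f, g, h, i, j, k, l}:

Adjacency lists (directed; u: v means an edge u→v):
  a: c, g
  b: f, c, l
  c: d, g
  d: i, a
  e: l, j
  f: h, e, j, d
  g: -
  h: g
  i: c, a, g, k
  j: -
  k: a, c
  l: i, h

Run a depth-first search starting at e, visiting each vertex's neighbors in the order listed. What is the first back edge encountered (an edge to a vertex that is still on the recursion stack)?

d->i

DFS from e (visiting each vertex's neighbors in the order listed); mark gray on enter, black on exit:
e gray
  l gray
    i gray
      c gray
        d gray
          d→i: i is gray → back edge
First back edge: d → i.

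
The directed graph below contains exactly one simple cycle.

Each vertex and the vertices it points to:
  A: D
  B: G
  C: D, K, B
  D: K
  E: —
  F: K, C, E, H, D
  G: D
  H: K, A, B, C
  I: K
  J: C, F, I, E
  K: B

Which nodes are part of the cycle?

B, D, G, K

DFS with gray/black marking from B:
B gray
  G gray
    D gray
      K gray
        K→B: B is gray → back edge
Back edge closes the cycle B → G → D → K → B; its vertices are {B, D, G, K}.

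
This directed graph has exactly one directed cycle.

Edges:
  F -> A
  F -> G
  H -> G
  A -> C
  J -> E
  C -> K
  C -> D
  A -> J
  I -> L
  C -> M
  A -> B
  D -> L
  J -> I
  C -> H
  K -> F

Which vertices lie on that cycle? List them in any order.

DFS with gray/black marking from F:
F gray
  A gray
    J gray
      E gray
      E black
      I gray
        L gray
        L black
      I black
    J black
    B gray
    B black
    C gray
      K gray
        K→F: F is gray → back edge
Back edge closes the cycle F → A → C → K → F; its vertices are {A, C, F, K}.

A, C, F, K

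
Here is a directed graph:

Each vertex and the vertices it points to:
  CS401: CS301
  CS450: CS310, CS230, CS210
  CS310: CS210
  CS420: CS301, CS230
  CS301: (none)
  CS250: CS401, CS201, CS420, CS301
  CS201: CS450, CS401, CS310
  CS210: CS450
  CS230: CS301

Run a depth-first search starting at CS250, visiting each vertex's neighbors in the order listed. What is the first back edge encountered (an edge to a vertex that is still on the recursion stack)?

DFS from CS250 (visiting each vertex's neighbors in the order listed); mark gray on enter, black on exit:
CS250 gray
  CS401 gray
    CS301 gray
    CS301 black
  CS401 black
  CS201 gray
    CS450 gray
      CS310 gray
        CS210 gray
          CS210→CS450: CS450 is gray → back edge
First back edge: CS210 → CS450.

CS210->CS450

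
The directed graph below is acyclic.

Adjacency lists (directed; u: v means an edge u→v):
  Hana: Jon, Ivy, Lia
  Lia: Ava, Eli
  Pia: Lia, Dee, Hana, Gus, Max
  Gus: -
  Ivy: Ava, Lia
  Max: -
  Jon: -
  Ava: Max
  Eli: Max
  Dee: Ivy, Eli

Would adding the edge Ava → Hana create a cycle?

Adding Ava→Hana creates a cycle iff Hana can already reach Ava.
Path from Hana: Hana → Lia → Ava.
So Hana → … → Ava → Hana is a cycle.

Yes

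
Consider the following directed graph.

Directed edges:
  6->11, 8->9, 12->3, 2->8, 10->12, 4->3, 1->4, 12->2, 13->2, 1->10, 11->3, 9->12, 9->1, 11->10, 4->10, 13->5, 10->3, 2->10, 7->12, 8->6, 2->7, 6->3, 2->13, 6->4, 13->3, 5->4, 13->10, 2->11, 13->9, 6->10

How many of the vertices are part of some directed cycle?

A vertex is on a directed cycle iff it belongs to a strongly connected component of size ≥ 2 (or has a self-loop).
The vertices on cycles are {1, 2, 4, 5, 6, 7, 8, 9, 10, 11, 12, 13} — 12 in total.

12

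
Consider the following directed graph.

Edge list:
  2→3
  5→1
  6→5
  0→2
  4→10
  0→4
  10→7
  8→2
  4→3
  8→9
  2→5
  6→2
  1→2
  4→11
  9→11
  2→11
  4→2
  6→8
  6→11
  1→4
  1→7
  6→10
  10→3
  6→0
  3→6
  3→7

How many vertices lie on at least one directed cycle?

A vertex is on a directed cycle iff it belongs to a strongly connected component of size ≥ 2 (or has a self-loop).
The vertices on cycles are {0, 1, 2, 3, 4, 5, 6, 8, 10} — 9 in total.

9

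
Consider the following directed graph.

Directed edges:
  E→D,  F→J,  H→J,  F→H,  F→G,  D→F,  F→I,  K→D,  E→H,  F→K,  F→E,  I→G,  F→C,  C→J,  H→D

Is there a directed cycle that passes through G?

No

G lies on a cycle iff there is a path from G back to itself.
Exploring from G, it never reaches itself; equivalently, its strongly connected component is a singleton.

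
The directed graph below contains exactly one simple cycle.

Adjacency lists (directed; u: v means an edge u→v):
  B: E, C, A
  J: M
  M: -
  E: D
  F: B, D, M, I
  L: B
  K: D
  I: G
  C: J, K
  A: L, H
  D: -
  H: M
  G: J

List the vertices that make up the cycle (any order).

A, B, L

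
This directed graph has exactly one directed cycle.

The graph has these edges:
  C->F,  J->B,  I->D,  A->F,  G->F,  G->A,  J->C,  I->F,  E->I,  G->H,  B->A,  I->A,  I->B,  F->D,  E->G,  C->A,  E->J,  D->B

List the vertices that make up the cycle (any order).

A, B, D, F

DFS with gray/black marking from D:
D gray
  B gray
    A gray
      F gray
        F→D: D is gray → back edge
Back edge closes the cycle D → B → A → F → D; its vertices are {A, B, D, F}.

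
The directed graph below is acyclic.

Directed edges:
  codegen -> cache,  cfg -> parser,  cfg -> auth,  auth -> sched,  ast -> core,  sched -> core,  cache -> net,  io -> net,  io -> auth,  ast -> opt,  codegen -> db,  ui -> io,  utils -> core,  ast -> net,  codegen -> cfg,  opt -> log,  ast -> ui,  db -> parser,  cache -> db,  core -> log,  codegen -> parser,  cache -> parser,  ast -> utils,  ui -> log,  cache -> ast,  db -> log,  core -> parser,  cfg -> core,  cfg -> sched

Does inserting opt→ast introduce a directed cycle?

Yes

Adding opt→ast creates a cycle iff ast can already reach opt.
Path from ast: ast → opt.
So ast → … → opt → ast is a cycle.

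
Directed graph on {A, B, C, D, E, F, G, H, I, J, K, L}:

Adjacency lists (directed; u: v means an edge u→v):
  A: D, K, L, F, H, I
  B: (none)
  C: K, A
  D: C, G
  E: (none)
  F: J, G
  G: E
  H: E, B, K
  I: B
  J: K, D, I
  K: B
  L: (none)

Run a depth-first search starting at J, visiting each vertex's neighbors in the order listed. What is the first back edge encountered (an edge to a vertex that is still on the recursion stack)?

DFS from J (visiting each vertex's neighbors in the order listed); mark gray on enter, black on exit:
J gray
  K gray
    B gray
    B black
  K black
  D gray
    C gray
      C→K: K black — skip
      A gray
        A→D: D is gray → back edge
First back edge: A → D.

A→D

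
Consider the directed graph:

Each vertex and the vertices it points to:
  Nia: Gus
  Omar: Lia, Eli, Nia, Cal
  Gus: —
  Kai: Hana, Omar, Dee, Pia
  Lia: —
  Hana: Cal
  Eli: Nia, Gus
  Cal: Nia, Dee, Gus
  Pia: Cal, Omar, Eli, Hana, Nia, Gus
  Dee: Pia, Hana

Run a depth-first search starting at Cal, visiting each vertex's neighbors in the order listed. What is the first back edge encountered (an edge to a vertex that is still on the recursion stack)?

Pia→Cal

DFS from Cal (visiting each vertex's neighbors in the order listed); mark gray on enter, black on exit:
Cal gray
  Nia gray
    Gus gray
    Gus black
  Nia black
  Dee gray
    Pia gray
      Pia→Cal: Cal is gray → back edge
First back edge: Pia → Cal.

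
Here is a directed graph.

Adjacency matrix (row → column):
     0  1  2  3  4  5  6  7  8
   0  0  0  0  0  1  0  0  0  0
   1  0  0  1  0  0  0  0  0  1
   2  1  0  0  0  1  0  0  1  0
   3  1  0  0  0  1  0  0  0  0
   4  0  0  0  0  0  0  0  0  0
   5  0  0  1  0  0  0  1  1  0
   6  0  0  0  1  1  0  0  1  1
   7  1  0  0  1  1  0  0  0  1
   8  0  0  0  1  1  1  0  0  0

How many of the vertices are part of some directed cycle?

5

A vertex is on a directed cycle iff it belongs to a strongly connected component of size ≥ 2 (or has a self-loop).
The vertices on cycles are {2, 5, 6, 7, 8} — 5 in total.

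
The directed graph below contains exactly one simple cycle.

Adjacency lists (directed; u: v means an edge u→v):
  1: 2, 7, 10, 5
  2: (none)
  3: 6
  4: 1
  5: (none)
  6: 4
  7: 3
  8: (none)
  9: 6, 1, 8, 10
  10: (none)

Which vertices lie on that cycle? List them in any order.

1, 3, 4, 6, 7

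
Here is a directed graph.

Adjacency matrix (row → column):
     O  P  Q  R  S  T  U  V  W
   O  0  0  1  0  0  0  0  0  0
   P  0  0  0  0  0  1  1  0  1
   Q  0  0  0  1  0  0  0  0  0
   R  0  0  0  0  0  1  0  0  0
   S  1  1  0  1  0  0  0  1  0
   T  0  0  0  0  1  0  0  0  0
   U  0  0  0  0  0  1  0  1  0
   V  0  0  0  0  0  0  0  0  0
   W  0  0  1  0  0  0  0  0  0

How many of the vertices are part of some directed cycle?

A vertex is on a directed cycle iff it belongs to a strongly connected component of size ≥ 2 (or has a self-loop).
The vertices on cycles are {O, P, Q, R, S, T, U, W} — 8 in total.

8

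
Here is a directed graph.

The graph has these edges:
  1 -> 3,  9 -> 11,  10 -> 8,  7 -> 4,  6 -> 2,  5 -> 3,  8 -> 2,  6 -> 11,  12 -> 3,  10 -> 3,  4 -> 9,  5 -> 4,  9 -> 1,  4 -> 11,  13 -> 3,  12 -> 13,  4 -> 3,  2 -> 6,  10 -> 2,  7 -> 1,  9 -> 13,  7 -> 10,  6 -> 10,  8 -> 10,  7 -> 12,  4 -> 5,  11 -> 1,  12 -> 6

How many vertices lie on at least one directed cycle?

A vertex is on a directed cycle iff it belongs to a strongly connected component of size ≥ 2 (or has a self-loop).
The vertices on cycles are {2, 4, 5, 6, 8, 10} — 6 in total.

6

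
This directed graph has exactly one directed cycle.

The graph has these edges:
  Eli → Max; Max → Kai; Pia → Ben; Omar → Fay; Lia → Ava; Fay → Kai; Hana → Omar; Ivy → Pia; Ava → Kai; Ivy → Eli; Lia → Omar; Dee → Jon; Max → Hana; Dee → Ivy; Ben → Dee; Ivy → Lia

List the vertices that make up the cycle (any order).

Ben, Dee, Ivy, Pia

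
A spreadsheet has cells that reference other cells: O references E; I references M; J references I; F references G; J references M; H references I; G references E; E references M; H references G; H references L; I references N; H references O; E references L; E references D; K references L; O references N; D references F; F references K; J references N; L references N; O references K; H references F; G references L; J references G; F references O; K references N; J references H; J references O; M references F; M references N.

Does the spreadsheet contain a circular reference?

Yes

DFS with white/gray/black marking, starting from H:
H gray
  O gray
    K gray
      N gray
      N black
      L gray
        L→N: N black — skip
      L black
    K black
    O→N: N black — skip
    E gray
      D gray
        F gray
          F→K: K black — skip
          G gray
            G→E: E is gray → back edge
Back edge found, so a cycle exists: E → D → F → G → E.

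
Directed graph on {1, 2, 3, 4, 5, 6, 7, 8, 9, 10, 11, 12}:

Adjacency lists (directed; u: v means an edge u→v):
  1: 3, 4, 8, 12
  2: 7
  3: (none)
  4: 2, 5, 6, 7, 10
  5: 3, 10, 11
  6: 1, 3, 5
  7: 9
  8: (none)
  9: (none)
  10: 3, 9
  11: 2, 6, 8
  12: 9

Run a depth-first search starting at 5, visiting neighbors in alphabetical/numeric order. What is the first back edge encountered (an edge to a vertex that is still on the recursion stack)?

4->5

DFS from 5 (visiting neighbors in alphabetical/numeric order); mark gray on enter, black on exit:
5 gray
  3 gray
  3 black
  10 gray
    10→3: 3 black — skip
    9 gray
    9 black
  10 black
  11 gray
    2 gray
      7 gray
        7→9: 9 black — skip
      7 black
    2 black
    6 gray
      1 gray
        1→3: 3 black — skip
        4 gray
          4→2: 2 black — skip
          4→5: 5 is gray → back edge
First back edge: 4 → 5.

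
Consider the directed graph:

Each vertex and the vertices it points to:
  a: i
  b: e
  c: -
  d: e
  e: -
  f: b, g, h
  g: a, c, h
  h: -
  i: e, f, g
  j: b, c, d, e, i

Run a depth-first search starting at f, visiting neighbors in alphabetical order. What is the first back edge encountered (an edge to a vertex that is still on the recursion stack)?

i→f

DFS from f (visiting neighbors in alphabetical order); mark gray on enter, black on exit:
f gray
  b gray
    e gray
    e black
  b black
  g gray
    a gray
      i gray
        i→e: e black — skip
        i→f: f is gray → back edge
First back edge: i → f.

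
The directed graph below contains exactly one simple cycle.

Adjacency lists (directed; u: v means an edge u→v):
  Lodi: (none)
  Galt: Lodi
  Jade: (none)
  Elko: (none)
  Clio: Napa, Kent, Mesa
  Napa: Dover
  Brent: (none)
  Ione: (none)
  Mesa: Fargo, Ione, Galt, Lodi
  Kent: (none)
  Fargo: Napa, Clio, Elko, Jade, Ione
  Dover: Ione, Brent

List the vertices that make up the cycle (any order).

Clio, Mesa, Fargo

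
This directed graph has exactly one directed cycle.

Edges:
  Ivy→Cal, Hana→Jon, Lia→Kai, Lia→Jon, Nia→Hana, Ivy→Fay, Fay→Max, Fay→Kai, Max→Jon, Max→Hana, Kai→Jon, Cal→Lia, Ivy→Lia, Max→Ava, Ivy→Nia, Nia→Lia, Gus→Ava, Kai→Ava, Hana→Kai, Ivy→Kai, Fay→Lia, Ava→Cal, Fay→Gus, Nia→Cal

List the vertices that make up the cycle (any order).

DFS with gray/black marking from Cal:
Cal gray
  Lia gray
    Jon gray
    Jon black
    Kai gray
      Ava gray
        Ava→Cal: Cal is gray → back edge
Back edge closes the cycle Cal → Lia → Kai → Ava → Cal; its vertices are {Ava, Cal, Kai, Lia}.

Ava, Cal, Kai, Lia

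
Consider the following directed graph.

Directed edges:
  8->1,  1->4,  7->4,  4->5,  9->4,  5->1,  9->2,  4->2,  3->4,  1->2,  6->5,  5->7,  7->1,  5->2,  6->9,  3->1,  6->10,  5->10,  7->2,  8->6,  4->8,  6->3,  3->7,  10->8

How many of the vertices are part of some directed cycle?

9

A vertex is on a directed cycle iff it belongs to a strongly connected component of size ≥ 2 (or has a self-loop).
The vertices on cycles are {1, 3, 4, 5, 6, 7, 8, 9, 10} — 9 in total.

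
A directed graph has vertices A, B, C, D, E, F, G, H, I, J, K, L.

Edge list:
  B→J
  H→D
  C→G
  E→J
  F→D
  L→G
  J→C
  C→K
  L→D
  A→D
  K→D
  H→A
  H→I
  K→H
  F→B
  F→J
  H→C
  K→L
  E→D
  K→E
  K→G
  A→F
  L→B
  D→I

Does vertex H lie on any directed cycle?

Yes

H is on a cycle iff H can reach itself via ≥1 edge.
H → C → K → H — yes.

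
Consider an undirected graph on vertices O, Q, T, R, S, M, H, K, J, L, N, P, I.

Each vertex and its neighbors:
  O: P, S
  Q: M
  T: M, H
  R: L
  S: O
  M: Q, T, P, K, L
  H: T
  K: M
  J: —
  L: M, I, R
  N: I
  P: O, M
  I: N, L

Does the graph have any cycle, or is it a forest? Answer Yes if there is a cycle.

No

DFS, tracking each vertex's parent; an edge to a visited non-parent vertex closes a cycle.
Start from N:
visit N (parent –)
  visit I (parent N)
    I–N: parent, skip
    visit L (parent I)
      visit M (parent L)
        visit Q (parent M)
          Q–M: parent, skip
        visit T (parent M)
          T–M: parent, skip
          visit H (parent T)
            H–T: parent, skip
        visit P (parent M)
          visit O (parent P)
            O–P: parent, skip
            visit S (parent O)
              S–O: parent, skip
          P–M: parent, skip
        visit K (parent M)
          K–M: parent, skip
        M–L: parent, skip
      L–I: parent, skip
      visit R (parent L)
        R–L: parent, skip
visit J (parent –)
No non-parent visited neighbor found — the graph is a forest.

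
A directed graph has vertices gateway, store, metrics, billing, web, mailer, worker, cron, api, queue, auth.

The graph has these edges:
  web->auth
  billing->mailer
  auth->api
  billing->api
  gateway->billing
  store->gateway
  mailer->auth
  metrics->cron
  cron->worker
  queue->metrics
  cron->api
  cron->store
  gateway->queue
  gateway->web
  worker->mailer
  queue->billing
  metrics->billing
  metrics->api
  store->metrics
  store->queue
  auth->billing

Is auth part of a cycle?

auth is on a cycle iff auth can reach itself via ≥1 edge.
auth → billing → mailer → auth — yes.

Yes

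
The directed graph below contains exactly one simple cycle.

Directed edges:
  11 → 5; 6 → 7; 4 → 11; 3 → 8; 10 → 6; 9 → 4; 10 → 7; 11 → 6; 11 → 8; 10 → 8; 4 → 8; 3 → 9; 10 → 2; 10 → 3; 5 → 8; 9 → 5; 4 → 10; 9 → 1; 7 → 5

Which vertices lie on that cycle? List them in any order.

3, 4, 9, 10

DFS with gray/black marking from 9:
9 gray
  5 gray
    8 gray
    8 black
  5 black
  1 gray
  1 black
  4 gray
    10 gray
      10→8: 8 black — skip
      7 gray
        7→5: 5 black — skip
      7 black
      3 gray
        3→9: 9 is gray → back edge
Back edge closes the cycle 9 → 4 → 10 → 3 → 9; its vertices are {3, 4, 9, 10}.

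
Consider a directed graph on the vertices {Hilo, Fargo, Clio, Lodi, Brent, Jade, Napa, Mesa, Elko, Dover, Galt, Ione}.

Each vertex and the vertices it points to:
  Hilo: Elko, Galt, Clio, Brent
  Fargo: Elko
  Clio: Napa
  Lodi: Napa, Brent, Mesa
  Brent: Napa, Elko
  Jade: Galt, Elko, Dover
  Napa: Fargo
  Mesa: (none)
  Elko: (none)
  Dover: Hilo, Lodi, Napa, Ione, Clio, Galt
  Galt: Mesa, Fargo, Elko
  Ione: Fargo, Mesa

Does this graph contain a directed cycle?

DFS with white/gray/black marking, starting from Brent:
Brent gray
  Napa gray
    Fargo gray
      Elko gray
      Elko black
    Fargo black
  Napa black
  Brent→Elko: Elko black — skip
Brent black
Hilo gray
  Hilo→Elko: Elko black — skip
  Galt gray
    Mesa gray
    Mesa black
    Galt→Fargo: Fargo black — skip
    Galt→Elko: Elko black — skip
  Galt black
  Clio gray
    Clio→Napa: Napa black — skip
  Clio black
  Hilo→Brent: Brent black — skip
Hilo black
Lodi gray
  Lodi→Napa: Napa black — skip
  Lodi→Brent: Brent black — skip
  Lodi→Mesa: Mesa black — skip
Lodi black
Jade gray
  Jade→Galt: Galt black — skip
  Jade→Elko: Elko black — skip
  Dover gray
    Dover→Hilo: Hilo black — skip
    Dover→Lodi: Lodi black — skip
    Dover→Napa: Napa black — skip
    Ione gray
      Ione→Fargo: Fargo black — skip
      Ione→Mesa: Mesa black — skip
    Ione black
    Dover→Clio: Clio black — skip
    Dover→Galt: Galt black — skip
  Dover black
Jade black
Every edge goes to a white or black vertex — no back edge, so the graph is acyclic.

No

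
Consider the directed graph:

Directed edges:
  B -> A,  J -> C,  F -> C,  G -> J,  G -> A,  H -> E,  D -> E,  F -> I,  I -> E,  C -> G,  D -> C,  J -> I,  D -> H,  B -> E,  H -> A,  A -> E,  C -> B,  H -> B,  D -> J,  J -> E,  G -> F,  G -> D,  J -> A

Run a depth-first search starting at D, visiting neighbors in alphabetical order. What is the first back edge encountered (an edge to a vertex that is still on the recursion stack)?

G->D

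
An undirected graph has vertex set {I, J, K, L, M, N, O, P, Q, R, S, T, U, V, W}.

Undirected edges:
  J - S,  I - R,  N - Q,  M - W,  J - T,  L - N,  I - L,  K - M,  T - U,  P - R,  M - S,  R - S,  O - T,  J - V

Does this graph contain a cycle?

DFS, tracking each vertex's parent; an edge to a visited non-parent vertex closes a cycle.
Start from U:
visit U (parent –)
  visit T (parent U)
    visit O (parent T)
      O–T: parent, skip
    T–U: parent, skip
    visit J (parent T)
      J–T: parent, skip
      visit S (parent J)
        visit R (parent S)
          visit I (parent R)
            visit L (parent I)
              L–I: parent, skip
              visit N (parent L)
                visit Q (parent N)
                  Q–N: parent, skip
                N–L: parent, skip
            I–R: parent, skip
          visit P (parent R)
            P–R: parent, skip
          R–S: parent, skip
        visit M (parent S)
          M–S: parent, skip
          visit K (parent M)
            K–M: parent, skip
          visit W (parent M)
            W–M: parent, skip
        S–J: parent, skip
      visit V (parent J)
        V–J: parent, skip
No non-parent visited neighbor found — the graph is a forest.

No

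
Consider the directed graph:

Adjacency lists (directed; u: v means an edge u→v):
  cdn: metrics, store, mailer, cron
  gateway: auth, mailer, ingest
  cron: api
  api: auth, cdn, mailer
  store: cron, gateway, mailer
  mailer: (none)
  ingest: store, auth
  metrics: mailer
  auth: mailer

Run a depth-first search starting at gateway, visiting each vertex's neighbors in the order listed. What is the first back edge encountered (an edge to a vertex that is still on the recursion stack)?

DFS from gateway (visiting each vertex's neighbors in the order listed); mark gray on enter, black on exit:
gateway gray
  auth gray
    mailer gray
    mailer black
  auth black
  gateway→mailer: mailer black — skip
  ingest gray
    store gray
      cron gray
        api gray
          api→auth: auth black — skip
          cdn gray
            metrics gray
              metrics→mailer: mailer black — skip
            metrics black
            cdn→store: store is gray → back edge
First back edge: cdn → store.

cdn→store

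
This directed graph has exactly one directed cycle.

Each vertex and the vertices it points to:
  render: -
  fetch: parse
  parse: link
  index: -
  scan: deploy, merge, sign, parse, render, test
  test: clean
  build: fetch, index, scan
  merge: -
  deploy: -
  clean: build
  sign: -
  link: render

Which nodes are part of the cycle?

scan, test, build, clean

DFS with gray/black marking from build:
build gray
  fetch gray
    parse gray
      link gray
        render gray
        render black
      link black
    parse black
  fetch black
  index gray
  index black
  scan gray
    deploy gray
    deploy black
    merge gray
    merge black
    sign gray
    sign black
    scan→parse: parse black — skip
    scan→render: render black — skip
    test gray
      clean gray
        clean→build: build is gray → back edge
Back edge closes the cycle build → scan → test → clean → build; its vertices are {scan, test, build, clean}.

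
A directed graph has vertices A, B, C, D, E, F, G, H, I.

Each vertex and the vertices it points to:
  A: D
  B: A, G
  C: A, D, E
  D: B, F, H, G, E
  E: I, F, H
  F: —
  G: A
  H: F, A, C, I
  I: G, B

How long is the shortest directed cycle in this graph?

For each vertex v, BFS finds the shortest path from v back to v.
The shortest such closed walk is C → D → H → C, length 3.

3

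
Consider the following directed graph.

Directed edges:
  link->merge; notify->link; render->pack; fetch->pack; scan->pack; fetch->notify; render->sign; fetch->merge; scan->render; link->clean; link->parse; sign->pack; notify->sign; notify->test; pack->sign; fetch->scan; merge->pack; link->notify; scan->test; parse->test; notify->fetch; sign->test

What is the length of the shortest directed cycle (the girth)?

For each vertex v, BFS finds the shortest path from v back to v.
The shortest such closed walk is notify → fetch → notify, length 2.

2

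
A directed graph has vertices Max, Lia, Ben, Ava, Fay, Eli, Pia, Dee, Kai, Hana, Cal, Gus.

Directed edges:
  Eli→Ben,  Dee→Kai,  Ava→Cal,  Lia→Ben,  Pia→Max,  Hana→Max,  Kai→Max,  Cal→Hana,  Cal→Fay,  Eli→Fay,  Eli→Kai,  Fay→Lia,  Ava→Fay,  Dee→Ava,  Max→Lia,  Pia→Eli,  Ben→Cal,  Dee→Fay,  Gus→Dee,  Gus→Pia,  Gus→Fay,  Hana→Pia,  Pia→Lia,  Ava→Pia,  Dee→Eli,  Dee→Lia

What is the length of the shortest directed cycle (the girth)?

For each vertex v, BFS finds the shortest path from v back to v.
The shortest such closed walk is Ben → Cal → Fay → Lia → Ben, length 4.

4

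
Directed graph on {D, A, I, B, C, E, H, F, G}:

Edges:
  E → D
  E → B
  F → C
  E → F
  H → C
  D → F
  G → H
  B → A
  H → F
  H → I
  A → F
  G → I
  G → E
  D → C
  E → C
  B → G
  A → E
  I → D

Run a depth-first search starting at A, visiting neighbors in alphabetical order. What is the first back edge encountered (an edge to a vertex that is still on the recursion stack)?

B→A

DFS from A (visiting neighbors in alphabetical order); mark gray on enter, black on exit:
A gray
  E gray
    B gray
      B→A: A is gray → back edge
First back edge: B → A.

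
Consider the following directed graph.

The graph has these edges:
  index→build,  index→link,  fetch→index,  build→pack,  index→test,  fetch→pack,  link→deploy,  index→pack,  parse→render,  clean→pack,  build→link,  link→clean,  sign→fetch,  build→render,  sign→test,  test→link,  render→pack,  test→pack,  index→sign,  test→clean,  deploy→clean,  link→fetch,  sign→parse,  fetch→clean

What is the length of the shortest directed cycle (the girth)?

3

For each vertex v, BFS finds the shortest path from v back to v.
The shortest such closed walk is sign → fetch → index → sign, length 3.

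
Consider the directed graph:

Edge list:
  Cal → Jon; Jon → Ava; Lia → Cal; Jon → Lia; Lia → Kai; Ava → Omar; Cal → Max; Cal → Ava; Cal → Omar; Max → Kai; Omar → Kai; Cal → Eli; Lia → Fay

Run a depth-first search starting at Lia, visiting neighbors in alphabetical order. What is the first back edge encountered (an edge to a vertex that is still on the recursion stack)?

DFS from Lia (visiting neighbors in alphabetical order); mark gray on enter, black on exit:
Lia gray
  Cal gray
    Ava gray
      Omar gray
        Kai gray
        Kai black
      Omar black
    Ava black
    Eli gray
    Eli black
    Jon gray
      Jon→Ava: Ava black — skip
      Jon→Lia: Lia is gray → back edge
First back edge: Jon → Lia.

Jon→Lia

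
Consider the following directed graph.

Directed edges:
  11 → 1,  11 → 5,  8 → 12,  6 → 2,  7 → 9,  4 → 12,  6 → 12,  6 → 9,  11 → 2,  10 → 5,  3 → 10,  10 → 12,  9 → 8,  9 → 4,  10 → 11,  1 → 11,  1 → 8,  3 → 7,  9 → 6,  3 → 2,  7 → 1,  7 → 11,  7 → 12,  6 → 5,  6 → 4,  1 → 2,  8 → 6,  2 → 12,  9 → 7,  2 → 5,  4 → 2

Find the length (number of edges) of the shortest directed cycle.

2

For each vertex v, BFS finds the shortest path from v back to v.
The shortest such closed walk is 7 → 9 → 7, length 2.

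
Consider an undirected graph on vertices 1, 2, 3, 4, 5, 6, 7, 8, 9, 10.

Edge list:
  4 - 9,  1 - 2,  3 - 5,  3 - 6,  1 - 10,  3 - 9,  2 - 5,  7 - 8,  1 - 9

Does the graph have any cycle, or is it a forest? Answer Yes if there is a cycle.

Yes

DFS, tracking each vertex's parent; an edge to a visited non-parent vertex closes a cycle.
Start from 7:
visit 7 (parent –)
  visit 8 (parent 7)
    8–7: parent, skip
visit 1 (parent –)
  visit 2 (parent 1)
    2–1: parent, skip
    visit 5 (parent 2)
      visit 3 (parent 5)
        3–5: parent, skip
        visit 9 (parent 3)
          9–3: parent, skip
          visit 4 (parent 9)
            4–9: parent, skip
          9–1: 1 visited and ≠ parent → cycle
Cycle: 1 – 2 – 5 – 3 – 9 – 1.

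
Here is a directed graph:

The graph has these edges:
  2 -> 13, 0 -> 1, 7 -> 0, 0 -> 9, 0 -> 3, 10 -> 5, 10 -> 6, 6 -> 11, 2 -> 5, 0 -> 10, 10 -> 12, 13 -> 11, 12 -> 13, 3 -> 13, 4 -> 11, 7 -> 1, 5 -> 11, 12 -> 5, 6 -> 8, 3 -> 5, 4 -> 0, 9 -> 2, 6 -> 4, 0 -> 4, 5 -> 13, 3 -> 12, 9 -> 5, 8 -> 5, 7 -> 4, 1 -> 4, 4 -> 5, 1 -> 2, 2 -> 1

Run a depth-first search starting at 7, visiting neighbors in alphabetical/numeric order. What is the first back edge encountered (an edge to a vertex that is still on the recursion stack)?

2->1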